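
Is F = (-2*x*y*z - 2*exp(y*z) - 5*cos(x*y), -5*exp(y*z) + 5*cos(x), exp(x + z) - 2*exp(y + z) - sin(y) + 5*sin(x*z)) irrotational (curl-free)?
No, ∇×F = (5*y*exp(y*z) - 2*exp(y + z) - cos(y), -2*x*y - 2*y*exp(y*z) - 5*z*cos(x*z) - exp(x + z), 2*x*z - 5*x*sin(x*y) + 2*z*exp(y*z) - 5*sin(x))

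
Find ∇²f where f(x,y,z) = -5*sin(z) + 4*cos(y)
5*sin(z) - 4*cos(y)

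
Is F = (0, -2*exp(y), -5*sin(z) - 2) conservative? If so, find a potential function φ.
Yes, F is conservative. φ = -2*z - 2*exp(y) + 5*cos(z)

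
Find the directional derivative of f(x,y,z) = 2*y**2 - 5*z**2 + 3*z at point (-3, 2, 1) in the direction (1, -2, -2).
-2/3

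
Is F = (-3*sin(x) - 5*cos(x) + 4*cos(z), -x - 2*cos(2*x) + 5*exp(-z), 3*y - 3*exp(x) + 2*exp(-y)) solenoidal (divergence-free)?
No, ∇·F = 5*sin(x) - 3*cos(x)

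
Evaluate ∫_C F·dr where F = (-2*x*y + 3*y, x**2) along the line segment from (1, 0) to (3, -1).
-8/3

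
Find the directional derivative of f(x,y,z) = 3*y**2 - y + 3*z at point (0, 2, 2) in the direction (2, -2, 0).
-11*sqrt(2)/2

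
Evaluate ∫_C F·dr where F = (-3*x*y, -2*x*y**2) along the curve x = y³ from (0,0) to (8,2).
-3904/21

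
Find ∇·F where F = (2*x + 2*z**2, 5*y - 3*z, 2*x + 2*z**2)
4*z + 7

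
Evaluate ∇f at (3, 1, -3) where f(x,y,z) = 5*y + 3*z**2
(0, 5, -18)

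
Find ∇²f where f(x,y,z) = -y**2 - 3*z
-2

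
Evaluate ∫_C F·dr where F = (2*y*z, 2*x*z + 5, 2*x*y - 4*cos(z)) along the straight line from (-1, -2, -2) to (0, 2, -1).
-4*sin(2) + 4*sin(1) + 28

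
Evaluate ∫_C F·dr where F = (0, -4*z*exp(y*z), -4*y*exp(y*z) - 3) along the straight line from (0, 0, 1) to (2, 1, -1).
10 - 4*exp(-1)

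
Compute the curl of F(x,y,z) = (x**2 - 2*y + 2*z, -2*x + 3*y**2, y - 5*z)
(1, 2, 0)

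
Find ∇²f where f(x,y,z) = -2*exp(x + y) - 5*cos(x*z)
5*x**2*cos(x*z) + 5*z**2*cos(x*z) - 4*exp(x + y)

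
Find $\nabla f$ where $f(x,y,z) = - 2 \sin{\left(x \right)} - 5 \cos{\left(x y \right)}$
(5*y*sin(x*y) - 2*cos(x), 5*x*sin(x*y), 0)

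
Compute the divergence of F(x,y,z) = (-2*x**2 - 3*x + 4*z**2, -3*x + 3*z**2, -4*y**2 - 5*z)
-4*x - 8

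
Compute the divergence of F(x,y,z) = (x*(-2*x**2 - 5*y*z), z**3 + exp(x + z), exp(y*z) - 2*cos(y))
-6*x**2 - 5*y*z + y*exp(y*z)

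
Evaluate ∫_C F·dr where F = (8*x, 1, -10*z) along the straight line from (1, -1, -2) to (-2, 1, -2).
14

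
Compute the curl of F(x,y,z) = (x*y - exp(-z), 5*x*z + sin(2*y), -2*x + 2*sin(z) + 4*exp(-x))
(-5*x, 2 + exp(-z) + 4*exp(-x), -x + 5*z)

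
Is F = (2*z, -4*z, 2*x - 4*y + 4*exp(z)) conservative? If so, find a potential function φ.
Yes, F is conservative. φ = 2*x*z - 4*y*z + 4*exp(z)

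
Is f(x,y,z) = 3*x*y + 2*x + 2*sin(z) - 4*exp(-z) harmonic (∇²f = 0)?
No, ∇²f = -2*sin(z) - 4*exp(-z)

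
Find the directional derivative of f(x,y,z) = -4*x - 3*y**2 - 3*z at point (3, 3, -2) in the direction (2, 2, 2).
-25*sqrt(3)/3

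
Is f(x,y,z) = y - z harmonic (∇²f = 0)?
Yes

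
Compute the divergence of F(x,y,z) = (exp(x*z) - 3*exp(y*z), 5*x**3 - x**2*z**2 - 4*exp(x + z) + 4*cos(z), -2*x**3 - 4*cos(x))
z*exp(x*z)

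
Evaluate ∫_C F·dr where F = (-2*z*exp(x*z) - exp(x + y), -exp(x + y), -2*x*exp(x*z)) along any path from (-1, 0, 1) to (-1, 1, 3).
-1 - 2*exp(-3) + 3*exp(-1)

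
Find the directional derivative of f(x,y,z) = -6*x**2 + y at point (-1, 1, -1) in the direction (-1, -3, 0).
-3*sqrt(10)/2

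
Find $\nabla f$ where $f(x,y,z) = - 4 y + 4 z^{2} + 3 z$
(0, -4, 8*z + 3)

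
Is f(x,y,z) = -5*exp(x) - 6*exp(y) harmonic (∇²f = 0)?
No, ∇²f = -5*exp(x) - 6*exp(y)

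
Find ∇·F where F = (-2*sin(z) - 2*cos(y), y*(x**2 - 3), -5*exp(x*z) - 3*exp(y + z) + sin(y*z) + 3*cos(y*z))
x**2 - 5*x*exp(x*z) - 3*y*sin(y*z) + y*cos(y*z) - 3*exp(y + z) - 3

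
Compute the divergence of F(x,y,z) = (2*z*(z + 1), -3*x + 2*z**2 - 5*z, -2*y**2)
0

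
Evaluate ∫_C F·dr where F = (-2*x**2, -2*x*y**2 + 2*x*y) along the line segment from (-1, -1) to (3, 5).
-452/3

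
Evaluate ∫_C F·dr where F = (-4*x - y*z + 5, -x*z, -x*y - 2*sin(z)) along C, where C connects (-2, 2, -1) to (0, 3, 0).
24 - 2*cos(1)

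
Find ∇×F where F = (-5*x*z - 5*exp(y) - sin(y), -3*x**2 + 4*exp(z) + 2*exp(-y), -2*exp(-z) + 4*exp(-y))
(-4*exp(z) - 4*exp(-y), -5*x, -6*x + 5*exp(y) + cos(y))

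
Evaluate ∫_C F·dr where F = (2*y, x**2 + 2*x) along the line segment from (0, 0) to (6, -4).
-96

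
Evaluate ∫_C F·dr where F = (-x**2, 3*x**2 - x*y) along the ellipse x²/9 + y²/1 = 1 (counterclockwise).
0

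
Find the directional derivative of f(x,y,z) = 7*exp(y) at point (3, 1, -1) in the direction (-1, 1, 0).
7*sqrt(2)*E/2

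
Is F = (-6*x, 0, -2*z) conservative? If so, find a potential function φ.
Yes, F is conservative. φ = -3*x**2 - z**2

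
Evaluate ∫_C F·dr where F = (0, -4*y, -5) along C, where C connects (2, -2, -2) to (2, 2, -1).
-5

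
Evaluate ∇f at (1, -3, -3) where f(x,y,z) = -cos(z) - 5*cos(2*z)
(0, 0, -sin(3) - 10*sin(6))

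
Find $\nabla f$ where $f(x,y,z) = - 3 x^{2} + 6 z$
(-6*x, 0, 6)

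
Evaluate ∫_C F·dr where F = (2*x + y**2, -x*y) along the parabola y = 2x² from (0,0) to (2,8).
-108/5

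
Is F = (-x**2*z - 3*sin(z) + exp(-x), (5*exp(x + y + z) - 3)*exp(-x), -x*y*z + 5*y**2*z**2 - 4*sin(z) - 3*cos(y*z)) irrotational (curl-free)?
No, ∇×F = (-x*z + 10*y*z**2 + 3*z*sin(y*z) - 5*exp(y + z), -x**2 + y*z - 3*cos(z), 3*exp(-x))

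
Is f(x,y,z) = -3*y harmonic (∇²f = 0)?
Yes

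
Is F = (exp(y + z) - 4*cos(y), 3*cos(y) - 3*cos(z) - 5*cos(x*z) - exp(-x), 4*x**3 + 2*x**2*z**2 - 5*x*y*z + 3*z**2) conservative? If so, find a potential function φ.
No, ∇×F = (-5*x*z - 5*x*sin(x*z) - 3*sin(z), -12*x**2 - 4*x*z**2 + 5*y*z + exp(y + z), 5*z*sin(x*z) - exp(y + z) - 4*sin(y) + exp(-x)) ≠ 0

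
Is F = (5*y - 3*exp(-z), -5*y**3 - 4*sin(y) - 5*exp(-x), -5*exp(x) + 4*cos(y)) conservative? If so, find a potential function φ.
No, ∇×F = (-4*sin(y), 5*exp(x) + 3*exp(-z), -5 + 5*exp(-x)) ≠ 0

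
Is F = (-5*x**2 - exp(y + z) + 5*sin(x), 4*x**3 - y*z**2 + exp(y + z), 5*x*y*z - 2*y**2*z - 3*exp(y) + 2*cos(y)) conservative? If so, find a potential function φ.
No, ∇×F = (5*x*z - 2*y*z - 3*exp(y) - exp(y + z) - 2*sin(y), -5*y*z - exp(y + z), 12*x**2 + exp(y + z)) ≠ 0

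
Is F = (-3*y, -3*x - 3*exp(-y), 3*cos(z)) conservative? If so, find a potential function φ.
Yes, F is conservative. φ = -3*x*y + 3*sin(z) + 3*exp(-y)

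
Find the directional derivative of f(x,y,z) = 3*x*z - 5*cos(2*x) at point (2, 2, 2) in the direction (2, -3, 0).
4*sqrt(13)*(5*sin(4) + 3)/13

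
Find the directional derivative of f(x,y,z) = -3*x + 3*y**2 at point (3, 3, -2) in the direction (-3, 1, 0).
27*sqrt(10)/10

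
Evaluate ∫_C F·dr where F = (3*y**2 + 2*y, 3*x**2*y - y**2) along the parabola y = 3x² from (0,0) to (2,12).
944/5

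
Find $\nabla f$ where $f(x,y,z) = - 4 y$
(0, -4, 0)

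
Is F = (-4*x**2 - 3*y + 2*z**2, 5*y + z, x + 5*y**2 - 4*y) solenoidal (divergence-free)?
No, ∇·F = 5 - 8*x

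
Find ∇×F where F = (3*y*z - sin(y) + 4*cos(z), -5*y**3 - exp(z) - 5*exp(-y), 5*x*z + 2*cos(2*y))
(exp(z) - 4*sin(2*y), 3*y - 5*z - 4*sin(z), -3*z + cos(y))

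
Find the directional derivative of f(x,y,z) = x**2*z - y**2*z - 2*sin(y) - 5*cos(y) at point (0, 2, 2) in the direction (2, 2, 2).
sqrt(3)*(-12 - 2*cos(2) + 5*sin(2))/3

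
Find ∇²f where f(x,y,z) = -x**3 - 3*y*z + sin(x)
-6*x - sin(x)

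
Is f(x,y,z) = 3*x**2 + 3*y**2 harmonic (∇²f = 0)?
No, ∇²f = 12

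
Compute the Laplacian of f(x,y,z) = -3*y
0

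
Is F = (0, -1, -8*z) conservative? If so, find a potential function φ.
Yes, F is conservative. φ = -y - 4*z**2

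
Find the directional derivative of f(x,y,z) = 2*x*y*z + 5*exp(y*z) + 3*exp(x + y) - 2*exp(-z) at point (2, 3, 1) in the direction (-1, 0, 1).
sqrt(2)*(-3*exp(6) + 2 + 6*E + 15*exp(4))*exp(-1)/2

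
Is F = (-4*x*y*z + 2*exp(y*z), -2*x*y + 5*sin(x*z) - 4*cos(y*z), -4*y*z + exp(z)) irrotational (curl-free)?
No, ∇×F = (-5*x*cos(x*z) - 4*y*sin(y*z) - 4*z, 2*y*(-2*x + exp(y*z)), 4*x*z - 2*y - 2*z*exp(y*z) + 5*z*cos(x*z))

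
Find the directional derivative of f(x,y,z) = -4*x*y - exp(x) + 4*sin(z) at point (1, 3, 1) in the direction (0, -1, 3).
2*sqrt(10)*(1 + 3*cos(1))/5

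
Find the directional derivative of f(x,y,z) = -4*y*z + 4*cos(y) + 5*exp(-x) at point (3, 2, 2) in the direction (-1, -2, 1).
sqrt(6)*(5 + 8*(sin(2) + 1)*exp(3))*exp(-3)/6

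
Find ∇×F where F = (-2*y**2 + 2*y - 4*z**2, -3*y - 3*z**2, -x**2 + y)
(6*z + 1, 2*x - 8*z, 4*y - 2)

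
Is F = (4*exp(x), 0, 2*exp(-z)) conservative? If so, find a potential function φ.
Yes, F is conservative. φ = 4*exp(x) - 2*exp(-z)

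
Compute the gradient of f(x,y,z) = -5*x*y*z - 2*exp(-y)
(-5*y*z, -5*x*z + 2*exp(-y), -5*x*y)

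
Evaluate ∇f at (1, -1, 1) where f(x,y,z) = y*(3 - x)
(1, 2, 0)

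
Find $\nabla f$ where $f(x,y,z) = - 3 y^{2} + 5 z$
(0, -6*y, 5)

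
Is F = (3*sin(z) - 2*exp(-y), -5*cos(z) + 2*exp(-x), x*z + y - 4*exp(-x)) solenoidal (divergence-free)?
No, ∇·F = x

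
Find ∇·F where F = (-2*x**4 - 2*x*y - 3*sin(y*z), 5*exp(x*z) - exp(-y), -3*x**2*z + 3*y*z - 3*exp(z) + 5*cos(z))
-8*x**3 - 3*x**2 + y - 3*exp(z) - 5*sin(z) + exp(-y)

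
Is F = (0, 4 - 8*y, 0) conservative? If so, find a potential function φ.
Yes, F is conservative. φ = 4*y*(1 - y)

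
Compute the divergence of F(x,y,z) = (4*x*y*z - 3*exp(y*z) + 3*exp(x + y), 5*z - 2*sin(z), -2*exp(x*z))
-2*x*exp(x*z) + 4*y*z + 3*exp(x + y)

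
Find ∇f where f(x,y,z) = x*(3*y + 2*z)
(3*y + 2*z, 3*x, 2*x)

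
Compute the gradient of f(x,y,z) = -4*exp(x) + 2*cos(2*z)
(-4*exp(x), 0, -4*sin(2*z))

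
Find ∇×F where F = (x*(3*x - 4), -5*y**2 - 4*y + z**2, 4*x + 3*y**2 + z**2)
(6*y - 2*z, -4, 0)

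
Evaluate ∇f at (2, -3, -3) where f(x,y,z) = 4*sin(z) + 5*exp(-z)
(0, 0, -5*exp(3) + 4*cos(3))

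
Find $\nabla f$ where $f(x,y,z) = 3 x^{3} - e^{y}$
(9*x**2, -exp(y), 0)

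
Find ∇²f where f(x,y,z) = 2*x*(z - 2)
0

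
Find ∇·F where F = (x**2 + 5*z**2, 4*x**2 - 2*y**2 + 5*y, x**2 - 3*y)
2*x - 4*y + 5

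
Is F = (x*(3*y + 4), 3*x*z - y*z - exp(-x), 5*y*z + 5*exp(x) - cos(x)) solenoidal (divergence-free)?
No, ∇·F = 8*y - z + 4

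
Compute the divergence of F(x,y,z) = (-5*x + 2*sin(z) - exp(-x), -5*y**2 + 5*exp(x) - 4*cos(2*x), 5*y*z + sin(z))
-5*y + cos(z) - 5 + exp(-x)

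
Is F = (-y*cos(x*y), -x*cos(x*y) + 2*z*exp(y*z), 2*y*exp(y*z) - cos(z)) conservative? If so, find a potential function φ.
Yes, F is conservative. φ = 2*exp(y*z) - sin(z) - sin(x*y)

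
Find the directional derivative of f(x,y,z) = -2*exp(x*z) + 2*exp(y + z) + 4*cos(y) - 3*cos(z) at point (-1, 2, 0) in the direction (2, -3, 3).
3*sqrt(22)*(1 + 2*sin(2))/11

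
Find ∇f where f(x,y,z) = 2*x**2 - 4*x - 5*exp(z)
(4*x - 4, 0, -5*exp(z))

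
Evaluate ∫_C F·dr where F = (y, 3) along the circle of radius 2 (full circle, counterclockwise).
-4*pi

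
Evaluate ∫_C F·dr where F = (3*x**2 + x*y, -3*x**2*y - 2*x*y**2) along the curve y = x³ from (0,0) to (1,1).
-21/40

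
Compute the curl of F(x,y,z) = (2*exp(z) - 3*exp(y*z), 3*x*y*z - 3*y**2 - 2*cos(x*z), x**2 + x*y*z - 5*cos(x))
(x*(-3*y + z - 2*sin(x*z)), -2*x - y*z - 3*y*exp(y*z) + 2*exp(z) - 5*sin(x), z*(3*y + 3*exp(y*z) + 2*sin(x*z)))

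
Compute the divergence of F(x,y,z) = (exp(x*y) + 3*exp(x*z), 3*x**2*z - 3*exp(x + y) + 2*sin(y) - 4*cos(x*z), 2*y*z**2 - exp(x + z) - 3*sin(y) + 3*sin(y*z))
4*y*z + y*exp(x*y) + 3*y*cos(y*z) + 3*z*exp(x*z) - 3*exp(x + y) - exp(x + z) + 2*cos(y)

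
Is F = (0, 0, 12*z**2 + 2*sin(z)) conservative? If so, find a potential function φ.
Yes, F is conservative. φ = 4*z**3 - 2*cos(z)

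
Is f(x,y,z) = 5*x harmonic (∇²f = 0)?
Yes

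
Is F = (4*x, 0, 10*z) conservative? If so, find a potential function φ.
Yes, F is conservative. φ = 2*x**2 + 5*z**2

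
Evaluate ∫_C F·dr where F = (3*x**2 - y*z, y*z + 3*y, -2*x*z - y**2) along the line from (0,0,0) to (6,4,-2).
240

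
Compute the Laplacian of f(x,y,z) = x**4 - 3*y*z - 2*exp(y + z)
12*x**2 - 4*exp(y + z)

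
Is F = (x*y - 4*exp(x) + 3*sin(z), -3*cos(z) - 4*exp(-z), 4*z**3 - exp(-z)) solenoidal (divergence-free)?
No, ∇·F = y + 12*z**2 - 4*exp(x) + exp(-z)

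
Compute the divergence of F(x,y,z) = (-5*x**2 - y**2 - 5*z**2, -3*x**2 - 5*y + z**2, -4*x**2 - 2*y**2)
-10*x - 5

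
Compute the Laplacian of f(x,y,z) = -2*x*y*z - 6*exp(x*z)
6*(-x**2 - z**2)*exp(x*z)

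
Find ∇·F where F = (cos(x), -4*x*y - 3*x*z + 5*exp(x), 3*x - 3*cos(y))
-4*x - sin(x)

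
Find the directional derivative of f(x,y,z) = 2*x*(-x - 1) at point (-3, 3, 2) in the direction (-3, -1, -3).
-30*sqrt(19)/19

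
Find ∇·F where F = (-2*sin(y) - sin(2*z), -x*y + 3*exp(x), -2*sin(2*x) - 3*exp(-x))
-x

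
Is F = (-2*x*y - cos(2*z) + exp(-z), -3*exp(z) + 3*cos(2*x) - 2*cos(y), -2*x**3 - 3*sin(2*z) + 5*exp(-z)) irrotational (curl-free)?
No, ∇×F = (3*exp(z), 6*x**2 + 2*sin(2*z) - exp(-z), 2*x - 6*sin(2*x))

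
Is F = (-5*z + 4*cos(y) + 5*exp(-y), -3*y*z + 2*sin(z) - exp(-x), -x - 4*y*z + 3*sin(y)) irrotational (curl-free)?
No, ∇×F = (3*y - 4*z + 3*cos(y) - 2*cos(z), -4, 4*sin(y) + 5*exp(-y) + exp(-x))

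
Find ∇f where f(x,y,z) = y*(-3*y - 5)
(0, -6*y - 5, 0)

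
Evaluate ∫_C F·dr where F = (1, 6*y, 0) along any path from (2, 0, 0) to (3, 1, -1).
4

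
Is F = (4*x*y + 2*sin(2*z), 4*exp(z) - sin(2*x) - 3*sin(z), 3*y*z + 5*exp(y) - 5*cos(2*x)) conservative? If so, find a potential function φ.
No, ∇×F = (3*z + 5*exp(y) - 4*exp(z) + 3*cos(z), -10*sin(2*x) + 4*cos(2*z), -4*x - 2*cos(2*x)) ≠ 0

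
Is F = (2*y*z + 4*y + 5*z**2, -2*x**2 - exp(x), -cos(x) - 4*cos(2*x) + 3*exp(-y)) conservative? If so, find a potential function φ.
No, ∇×F = (-3*exp(-y), 2*y + 10*z - sin(x) - 8*sin(2*x), -4*x - 2*z - exp(x) - 4) ≠ 0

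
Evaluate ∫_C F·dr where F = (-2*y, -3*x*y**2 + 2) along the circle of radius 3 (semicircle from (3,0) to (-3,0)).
-171*pi/8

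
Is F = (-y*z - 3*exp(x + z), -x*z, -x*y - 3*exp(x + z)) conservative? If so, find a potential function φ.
Yes, F is conservative. φ = -x*y*z - 3*exp(x + z)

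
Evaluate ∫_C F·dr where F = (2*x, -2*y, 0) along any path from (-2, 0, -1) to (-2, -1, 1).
-1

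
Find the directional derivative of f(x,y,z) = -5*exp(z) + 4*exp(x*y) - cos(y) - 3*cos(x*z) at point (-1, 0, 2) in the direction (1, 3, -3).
3*sqrt(19)*(-5*sin(2) - 4 + 5*exp(2))/19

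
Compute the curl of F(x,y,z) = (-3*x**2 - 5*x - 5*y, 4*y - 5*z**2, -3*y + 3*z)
(10*z - 3, 0, 5)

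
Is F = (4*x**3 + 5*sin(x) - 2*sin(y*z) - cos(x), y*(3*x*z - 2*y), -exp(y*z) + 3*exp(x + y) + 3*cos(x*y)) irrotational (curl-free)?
No, ∇×F = (-3*x*y - 3*x*sin(x*y) - z*exp(y*z) + 3*exp(x + y), 3*y*sin(x*y) - 2*y*cos(y*z) - 3*exp(x + y), z*(3*y + 2*cos(y*z)))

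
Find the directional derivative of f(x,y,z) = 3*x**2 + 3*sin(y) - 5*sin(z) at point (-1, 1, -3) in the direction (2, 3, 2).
sqrt(17)*(-12 + 9*cos(1) - 10*cos(3))/17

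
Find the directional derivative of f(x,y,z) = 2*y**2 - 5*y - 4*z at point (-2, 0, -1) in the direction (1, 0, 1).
-2*sqrt(2)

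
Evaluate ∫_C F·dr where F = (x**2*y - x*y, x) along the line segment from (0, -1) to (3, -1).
-9/2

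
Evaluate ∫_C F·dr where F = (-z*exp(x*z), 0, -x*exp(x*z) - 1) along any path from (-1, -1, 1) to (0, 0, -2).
exp(-1) + 2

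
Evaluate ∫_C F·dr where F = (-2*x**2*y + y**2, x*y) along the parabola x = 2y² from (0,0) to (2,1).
-43/14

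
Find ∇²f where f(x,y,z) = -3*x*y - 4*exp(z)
-4*exp(z)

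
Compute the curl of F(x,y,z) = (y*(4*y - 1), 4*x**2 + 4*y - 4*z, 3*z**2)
(4, 0, 8*x - 8*y + 1)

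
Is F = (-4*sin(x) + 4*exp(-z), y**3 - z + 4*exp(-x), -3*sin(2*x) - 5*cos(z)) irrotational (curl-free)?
No, ∇×F = (1, 6*cos(2*x) - 4*exp(-z), -4*exp(-x))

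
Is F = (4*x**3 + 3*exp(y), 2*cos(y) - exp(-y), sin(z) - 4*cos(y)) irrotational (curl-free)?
No, ∇×F = (4*sin(y), 0, -3*exp(y))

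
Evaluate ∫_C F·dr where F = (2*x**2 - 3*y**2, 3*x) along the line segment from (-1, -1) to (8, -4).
243/2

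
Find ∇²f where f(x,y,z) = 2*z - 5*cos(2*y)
20*cos(2*y)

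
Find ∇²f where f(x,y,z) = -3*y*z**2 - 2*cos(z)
-6*y + 2*cos(z)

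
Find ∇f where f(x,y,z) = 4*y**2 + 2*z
(0, 8*y, 2)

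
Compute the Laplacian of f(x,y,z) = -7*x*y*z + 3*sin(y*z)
-3*(y**2 + z**2)*sin(y*z)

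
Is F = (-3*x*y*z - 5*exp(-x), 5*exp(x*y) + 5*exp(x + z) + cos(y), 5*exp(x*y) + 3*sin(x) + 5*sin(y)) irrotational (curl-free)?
No, ∇×F = (5*x*exp(x*y) - 5*exp(x + z) + 5*cos(y), -3*x*y - 5*y*exp(x*y) - 3*cos(x), 3*x*z + 5*y*exp(x*y) + 5*exp(x + z))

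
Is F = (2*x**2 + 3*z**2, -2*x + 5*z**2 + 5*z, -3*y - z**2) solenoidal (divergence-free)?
No, ∇·F = 4*x - 2*z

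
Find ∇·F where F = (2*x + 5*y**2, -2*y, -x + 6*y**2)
0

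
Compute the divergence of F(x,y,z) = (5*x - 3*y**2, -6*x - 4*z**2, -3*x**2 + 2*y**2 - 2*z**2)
5 - 4*z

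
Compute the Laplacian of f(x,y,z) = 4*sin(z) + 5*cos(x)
-4*sin(z) - 5*cos(x)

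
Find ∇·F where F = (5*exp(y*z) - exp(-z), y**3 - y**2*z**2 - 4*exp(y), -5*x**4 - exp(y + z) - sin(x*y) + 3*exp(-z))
3*y**2 - 2*y*z**2 - 4*exp(y) - exp(y + z) - 3*exp(-z)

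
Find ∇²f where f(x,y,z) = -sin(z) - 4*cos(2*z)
sin(z) + 16*cos(2*z)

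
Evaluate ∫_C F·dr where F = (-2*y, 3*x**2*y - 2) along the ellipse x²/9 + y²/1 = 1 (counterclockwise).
6*pi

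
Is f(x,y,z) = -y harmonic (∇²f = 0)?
Yes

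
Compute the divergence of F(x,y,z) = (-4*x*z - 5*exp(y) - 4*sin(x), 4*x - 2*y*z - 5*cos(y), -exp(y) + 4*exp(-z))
-6*z + 5*sin(y) - 4*cos(x) - 4*exp(-z)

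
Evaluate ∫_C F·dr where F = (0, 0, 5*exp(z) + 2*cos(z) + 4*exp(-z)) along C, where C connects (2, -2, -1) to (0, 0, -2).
-4*exp(2) - 5*exp(-1) - 2*sin(2) + 5*exp(-2) + 2*sin(1) + 4*E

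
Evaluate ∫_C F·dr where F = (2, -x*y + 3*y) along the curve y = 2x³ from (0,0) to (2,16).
1180/7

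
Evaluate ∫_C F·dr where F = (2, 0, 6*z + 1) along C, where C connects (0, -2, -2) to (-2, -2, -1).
-12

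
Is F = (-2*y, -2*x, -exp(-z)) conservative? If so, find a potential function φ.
Yes, F is conservative. φ = -2*x*y + exp(-z)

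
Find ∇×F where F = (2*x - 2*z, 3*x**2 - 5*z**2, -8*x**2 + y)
(10*z + 1, 16*x - 2, 6*x)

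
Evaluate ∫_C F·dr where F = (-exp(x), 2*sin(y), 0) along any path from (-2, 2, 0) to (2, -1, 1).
-2*sinh(2) - 2*cos(1) + 2*cos(2)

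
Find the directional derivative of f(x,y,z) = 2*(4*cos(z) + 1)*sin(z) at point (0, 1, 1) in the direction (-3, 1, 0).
0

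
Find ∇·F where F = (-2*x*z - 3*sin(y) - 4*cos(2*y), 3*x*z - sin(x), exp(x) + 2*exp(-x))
-2*z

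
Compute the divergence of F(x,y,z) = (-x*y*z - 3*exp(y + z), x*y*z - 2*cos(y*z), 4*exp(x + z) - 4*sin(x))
x*z - y*z + 2*z*sin(y*z) + 4*exp(x + z)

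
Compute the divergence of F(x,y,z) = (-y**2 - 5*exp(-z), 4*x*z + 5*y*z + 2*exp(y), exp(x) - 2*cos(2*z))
5*z + 2*exp(y) + 4*sin(2*z)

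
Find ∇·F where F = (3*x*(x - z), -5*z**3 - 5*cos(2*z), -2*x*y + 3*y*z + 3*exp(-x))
6*x + 3*y - 3*z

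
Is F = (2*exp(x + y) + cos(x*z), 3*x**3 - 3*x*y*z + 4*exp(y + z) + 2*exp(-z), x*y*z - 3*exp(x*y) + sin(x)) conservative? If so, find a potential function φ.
No, ∇×F = (3*x*y + x*z - 3*x*exp(x*y) - 4*exp(y + z) + 2*exp(-z), -x*sin(x*z) - y*z + 3*y*exp(x*y) - cos(x), 9*x**2 - 3*y*z - 2*exp(x + y)) ≠ 0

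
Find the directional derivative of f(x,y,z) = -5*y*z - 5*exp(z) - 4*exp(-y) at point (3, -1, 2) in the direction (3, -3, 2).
sqrt(22)*(-5*exp(2) - 6*E + 20)/11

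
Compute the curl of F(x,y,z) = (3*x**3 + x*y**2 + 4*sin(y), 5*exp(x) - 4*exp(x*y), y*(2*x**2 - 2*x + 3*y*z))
(2*x**2 - 2*x + 6*y*z, 2*y*(1 - 2*x), -2*x*y - 4*y*exp(x*y) + 5*exp(x) - 4*cos(y))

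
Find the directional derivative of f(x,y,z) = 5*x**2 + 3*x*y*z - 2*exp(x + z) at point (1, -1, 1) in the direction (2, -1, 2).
5/3 - 8*exp(2)/3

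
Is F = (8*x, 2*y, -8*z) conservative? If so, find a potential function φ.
Yes, F is conservative. φ = 4*x**2 + y**2 - 4*z**2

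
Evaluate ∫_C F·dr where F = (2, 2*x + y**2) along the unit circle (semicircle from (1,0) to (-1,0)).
-4 + pi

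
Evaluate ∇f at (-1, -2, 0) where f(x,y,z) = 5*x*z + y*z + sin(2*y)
(0, 2*cos(4), -7)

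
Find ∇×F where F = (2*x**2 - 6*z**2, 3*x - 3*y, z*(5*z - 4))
(0, -12*z, 3)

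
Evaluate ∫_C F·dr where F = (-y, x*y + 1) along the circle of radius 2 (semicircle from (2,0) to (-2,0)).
16/3 + 2*pi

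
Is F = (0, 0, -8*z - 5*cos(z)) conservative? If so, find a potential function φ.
Yes, F is conservative. φ = -4*z**2 - 5*sin(z)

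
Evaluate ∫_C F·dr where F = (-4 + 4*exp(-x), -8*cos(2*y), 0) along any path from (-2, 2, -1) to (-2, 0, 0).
4*sin(4)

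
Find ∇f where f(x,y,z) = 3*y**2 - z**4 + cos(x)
(-sin(x), 6*y, -4*z**3)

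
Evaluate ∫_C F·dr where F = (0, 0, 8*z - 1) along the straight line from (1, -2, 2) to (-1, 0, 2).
0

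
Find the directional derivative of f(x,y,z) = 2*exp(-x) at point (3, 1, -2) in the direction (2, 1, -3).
-2*sqrt(14)*exp(-3)/7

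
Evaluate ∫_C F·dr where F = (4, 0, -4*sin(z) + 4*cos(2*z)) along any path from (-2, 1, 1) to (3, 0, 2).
-4*cos(1) - 2*sin(2) + 4*cos(2) + 2*sin(4) + 20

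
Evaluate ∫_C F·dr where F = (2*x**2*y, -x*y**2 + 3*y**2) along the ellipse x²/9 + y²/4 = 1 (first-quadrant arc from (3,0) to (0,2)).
8 - 33*pi/4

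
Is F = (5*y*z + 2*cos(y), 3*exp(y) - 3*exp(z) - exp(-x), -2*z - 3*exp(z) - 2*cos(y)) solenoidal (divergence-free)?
No, ∇·F = 3*exp(y) - 3*exp(z) - 2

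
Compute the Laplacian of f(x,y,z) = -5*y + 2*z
0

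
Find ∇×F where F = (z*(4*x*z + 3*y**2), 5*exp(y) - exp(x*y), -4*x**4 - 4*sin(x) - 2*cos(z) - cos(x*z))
(0, 16*x**3 + 8*x*z + 3*y**2 - z*sin(x*z) + 4*cos(x), y*(-6*z - exp(x*y)))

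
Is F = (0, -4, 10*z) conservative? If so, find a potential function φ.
Yes, F is conservative. φ = -4*y + 5*z**2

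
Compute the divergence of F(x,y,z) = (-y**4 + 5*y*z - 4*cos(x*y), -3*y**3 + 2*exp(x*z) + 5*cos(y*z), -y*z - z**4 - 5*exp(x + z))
-9*y**2 + 4*y*sin(x*y) - y - 4*z**3 - 5*z*sin(y*z) - 5*exp(x + z)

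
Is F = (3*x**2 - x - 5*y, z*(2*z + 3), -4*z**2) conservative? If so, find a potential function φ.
No, ∇×F = (-4*z - 3, 0, 5) ≠ 0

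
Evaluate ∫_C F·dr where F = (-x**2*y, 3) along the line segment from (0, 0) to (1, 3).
33/4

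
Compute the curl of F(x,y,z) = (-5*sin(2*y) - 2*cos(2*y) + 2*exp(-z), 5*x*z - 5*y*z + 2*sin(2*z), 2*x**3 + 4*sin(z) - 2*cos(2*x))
(-5*x + 5*y - 4*cos(2*z), -6*x**2 - 4*sin(2*x) - 2*exp(-z), 5*z - 4*sin(2*y) + 10*cos(2*y))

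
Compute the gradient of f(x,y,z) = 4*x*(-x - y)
(-8*x - 4*y, -4*x, 0)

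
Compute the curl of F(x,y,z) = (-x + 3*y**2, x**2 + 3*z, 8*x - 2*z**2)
(-3, -8, 2*x - 6*y)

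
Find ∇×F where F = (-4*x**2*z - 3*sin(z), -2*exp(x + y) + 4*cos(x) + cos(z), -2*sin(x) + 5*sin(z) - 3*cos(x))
(sin(z), -4*x**2 - 3*sin(x) + 2*cos(x) - 3*cos(z), -2*exp(x + y) - 4*sin(x))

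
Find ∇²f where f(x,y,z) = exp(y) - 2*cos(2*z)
exp(y) + 8*cos(2*z)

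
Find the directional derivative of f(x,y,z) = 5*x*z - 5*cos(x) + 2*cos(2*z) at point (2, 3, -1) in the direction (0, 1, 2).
sqrt(5)*(8*sin(2)/5 + 4)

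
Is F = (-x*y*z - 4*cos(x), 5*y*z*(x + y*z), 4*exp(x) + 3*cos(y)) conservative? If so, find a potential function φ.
No, ∇×F = (-5*x*y - 10*y**2*z - 3*sin(y), -x*y - 4*exp(x), z*(x + 5*y)) ≠ 0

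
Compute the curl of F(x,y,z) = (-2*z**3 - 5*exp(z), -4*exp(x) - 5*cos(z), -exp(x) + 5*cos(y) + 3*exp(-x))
(-5*sin(y) - 5*sin(z), -6*z**2 + exp(x) - 5*exp(z) + 3*exp(-x), -4*exp(x))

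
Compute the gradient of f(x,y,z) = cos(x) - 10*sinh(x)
(-sin(x) - 10*cosh(x), 0, 0)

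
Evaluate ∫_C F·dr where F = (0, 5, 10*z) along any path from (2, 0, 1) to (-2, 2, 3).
50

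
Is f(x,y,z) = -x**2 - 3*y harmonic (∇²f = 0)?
No, ∇²f = -2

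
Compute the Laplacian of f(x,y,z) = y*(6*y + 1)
12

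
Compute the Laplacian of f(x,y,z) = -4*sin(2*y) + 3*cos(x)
16*sin(2*y) - 3*cos(x)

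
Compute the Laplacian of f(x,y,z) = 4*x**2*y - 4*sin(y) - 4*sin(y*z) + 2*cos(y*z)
2*y**2*(2*sin(y*z) - cos(y*z)) + 8*y + 4*z**2*sin(y*z) - 2*z**2*cos(y*z) + 4*sin(y)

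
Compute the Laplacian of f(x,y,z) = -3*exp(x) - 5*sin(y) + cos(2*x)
-3*exp(x) + 5*sin(y) - 4*cos(2*x)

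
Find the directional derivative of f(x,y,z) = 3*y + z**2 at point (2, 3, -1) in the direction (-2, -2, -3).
0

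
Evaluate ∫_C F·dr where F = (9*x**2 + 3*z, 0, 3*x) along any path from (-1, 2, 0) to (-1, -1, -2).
6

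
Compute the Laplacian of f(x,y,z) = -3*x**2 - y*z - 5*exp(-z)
-6 - 5*exp(-z)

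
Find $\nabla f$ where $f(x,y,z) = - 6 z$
(0, 0, -6)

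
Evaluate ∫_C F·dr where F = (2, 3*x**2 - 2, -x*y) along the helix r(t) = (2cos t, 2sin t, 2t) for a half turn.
-8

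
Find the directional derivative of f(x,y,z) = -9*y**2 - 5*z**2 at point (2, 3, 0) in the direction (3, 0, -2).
0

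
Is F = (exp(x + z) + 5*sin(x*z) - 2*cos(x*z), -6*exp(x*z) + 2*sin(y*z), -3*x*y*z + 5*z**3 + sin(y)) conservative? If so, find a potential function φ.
No, ∇×F = (-3*x*z + 6*x*exp(x*z) - 2*y*cos(y*z) + cos(y), 2*x*sin(x*z) + 5*x*cos(x*z) + 3*y*z + exp(x + z), -6*z*exp(x*z)) ≠ 0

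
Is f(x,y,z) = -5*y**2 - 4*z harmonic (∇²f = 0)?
No, ∇²f = -10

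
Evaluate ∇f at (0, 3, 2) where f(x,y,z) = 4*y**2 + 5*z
(0, 24, 5)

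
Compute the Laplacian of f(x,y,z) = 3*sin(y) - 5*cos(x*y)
5*x**2*cos(x*y) + 5*y**2*cos(x*y) - 3*sin(y)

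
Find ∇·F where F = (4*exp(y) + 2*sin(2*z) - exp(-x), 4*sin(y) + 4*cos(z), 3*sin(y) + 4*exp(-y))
4*cos(y) + exp(-x)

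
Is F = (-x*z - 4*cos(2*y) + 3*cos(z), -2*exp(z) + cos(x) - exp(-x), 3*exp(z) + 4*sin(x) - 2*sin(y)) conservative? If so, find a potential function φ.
No, ∇×F = (2*exp(z) - 2*cos(y), -x - 3*sin(z) - 4*cos(x), -sin(x) - 8*sin(2*y) + exp(-x)) ≠ 0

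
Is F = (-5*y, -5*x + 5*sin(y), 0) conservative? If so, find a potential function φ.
Yes, F is conservative. φ = -5*x*y - 5*cos(y)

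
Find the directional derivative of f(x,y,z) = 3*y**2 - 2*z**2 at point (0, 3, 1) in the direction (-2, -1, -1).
-7*sqrt(6)/3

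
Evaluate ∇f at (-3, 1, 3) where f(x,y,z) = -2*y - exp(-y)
(0, -2 + exp(-1), 0)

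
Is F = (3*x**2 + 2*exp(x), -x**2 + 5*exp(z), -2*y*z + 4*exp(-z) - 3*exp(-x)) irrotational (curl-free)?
No, ∇×F = (-2*z - 5*exp(z), -3*exp(-x), -2*x)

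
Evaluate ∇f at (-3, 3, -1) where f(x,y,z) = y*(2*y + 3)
(0, 15, 0)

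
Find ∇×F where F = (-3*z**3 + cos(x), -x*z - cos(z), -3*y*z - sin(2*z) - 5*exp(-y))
(x - 3*z - sin(z) + 5*exp(-y), -9*z**2, -z)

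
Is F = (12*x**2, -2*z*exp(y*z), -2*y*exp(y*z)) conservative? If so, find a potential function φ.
Yes, F is conservative. φ = 4*x**3 - 2*exp(y*z)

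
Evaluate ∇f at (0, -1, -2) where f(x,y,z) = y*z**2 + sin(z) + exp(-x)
(-1, 4, cos(2) + 4)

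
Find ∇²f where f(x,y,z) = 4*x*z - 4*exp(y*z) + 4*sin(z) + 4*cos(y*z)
-4*y**2*exp(y*z) - 4*y**2*cos(y*z) - 4*z**2*exp(y*z) - 4*z**2*cos(y*z) - 4*sin(z)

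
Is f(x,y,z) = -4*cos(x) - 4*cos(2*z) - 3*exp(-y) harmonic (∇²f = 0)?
No, ∇²f = 4*cos(x) + 16*cos(2*z) - 3*exp(-y)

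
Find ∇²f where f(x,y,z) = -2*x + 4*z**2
8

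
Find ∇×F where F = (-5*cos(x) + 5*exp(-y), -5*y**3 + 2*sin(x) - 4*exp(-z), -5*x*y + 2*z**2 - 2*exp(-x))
(-5*x - 4*exp(-z), 5*y - 2*exp(-x), 2*cos(x) + 5*exp(-y))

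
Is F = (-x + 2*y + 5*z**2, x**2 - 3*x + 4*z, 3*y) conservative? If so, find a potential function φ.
No, ∇×F = (-1, 10*z, 2*x - 5) ≠ 0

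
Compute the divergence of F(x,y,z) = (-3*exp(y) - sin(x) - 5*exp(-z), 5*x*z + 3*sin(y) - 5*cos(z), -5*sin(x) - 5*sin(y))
-cos(x) + 3*cos(y)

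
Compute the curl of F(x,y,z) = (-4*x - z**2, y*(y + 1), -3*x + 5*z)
(0, 3 - 2*z, 0)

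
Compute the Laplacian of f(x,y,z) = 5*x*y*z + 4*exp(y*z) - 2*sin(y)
4*y**2*exp(y*z) + 4*z**2*exp(y*z) + 2*sin(y)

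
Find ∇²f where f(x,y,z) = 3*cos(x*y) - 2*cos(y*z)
-3*x**2*cos(x*y) - 3*y**2*cos(x*y) + 2*y**2*cos(y*z) + 2*z**2*cos(y*z)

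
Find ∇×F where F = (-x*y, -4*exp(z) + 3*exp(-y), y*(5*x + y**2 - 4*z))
(5*x + 3*y**2 - 4*z + 4*exp(z), -5*y, x)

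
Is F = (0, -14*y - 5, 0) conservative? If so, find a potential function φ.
Yes, F is conservative. φ = y*(-7*y - 5)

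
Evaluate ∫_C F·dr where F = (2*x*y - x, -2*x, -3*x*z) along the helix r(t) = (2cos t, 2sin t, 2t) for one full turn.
-8*pi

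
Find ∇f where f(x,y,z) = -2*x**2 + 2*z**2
(-4*x, 0, 4*z)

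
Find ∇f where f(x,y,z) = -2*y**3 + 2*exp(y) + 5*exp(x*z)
(5*z*exp(x*z), -6*y**2 + 2*exp(y), 5*x*exp(x*z))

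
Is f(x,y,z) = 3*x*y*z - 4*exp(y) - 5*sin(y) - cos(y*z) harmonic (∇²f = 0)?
No, ∇²f = y**2*cos(y*z) + z**2*cos(y*z) - 4*exp(y) + 5*sin(y)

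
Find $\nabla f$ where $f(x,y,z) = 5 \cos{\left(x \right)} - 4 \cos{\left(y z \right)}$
(-5*sin(x), 4*z*sin(y*z), 4*y*sin(y*z))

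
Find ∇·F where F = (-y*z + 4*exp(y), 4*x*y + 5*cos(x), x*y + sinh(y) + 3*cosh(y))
4*x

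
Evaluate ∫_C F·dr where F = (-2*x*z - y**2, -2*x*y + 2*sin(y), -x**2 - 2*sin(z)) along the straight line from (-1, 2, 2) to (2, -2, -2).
-2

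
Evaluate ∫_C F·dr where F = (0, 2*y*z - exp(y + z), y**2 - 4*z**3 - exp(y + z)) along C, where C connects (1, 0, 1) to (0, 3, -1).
-9 - exp(2) + E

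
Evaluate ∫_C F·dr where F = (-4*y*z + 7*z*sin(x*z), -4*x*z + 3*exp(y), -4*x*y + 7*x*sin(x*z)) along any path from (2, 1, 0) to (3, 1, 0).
0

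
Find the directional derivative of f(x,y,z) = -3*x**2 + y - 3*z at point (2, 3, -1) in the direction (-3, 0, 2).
30*sqrt(13)/13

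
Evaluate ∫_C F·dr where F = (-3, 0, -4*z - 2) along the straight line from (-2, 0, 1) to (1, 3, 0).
-5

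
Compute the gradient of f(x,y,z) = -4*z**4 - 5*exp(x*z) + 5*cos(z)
(-5*z*exp(x*z), 0, -5*x*exp(x*z) - 16*z**3 - 5*sin(z))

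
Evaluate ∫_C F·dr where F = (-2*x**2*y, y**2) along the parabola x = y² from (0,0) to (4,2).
-1480/21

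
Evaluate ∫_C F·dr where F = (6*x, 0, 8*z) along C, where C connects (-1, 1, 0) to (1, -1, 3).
36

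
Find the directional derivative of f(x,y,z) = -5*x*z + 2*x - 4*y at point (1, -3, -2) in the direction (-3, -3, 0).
-4*sqrt(2)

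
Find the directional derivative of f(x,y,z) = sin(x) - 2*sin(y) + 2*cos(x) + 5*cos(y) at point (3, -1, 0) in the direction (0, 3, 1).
3*sqrt(10)*(-2*cos(1) + 5*sin(1))/10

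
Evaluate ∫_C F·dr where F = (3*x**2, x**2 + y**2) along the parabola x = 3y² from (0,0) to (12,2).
26824/15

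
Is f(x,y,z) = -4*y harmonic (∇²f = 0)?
Yes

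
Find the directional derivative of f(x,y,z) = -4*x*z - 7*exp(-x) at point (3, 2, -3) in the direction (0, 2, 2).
-6*sqrt(2)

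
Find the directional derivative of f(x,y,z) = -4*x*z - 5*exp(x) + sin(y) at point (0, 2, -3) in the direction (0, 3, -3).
sqrt(2)*cos(2)/2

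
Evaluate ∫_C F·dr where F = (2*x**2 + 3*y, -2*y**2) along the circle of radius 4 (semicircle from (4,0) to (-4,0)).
-256/3 - 24*pi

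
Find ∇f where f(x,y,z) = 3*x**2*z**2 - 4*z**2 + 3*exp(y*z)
(6*x*z**2, 3*z*exp(y*z), 6*x**2*z + 3*y*exp(y*z) - 8*z)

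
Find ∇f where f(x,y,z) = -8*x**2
(-16*x, 0, 0)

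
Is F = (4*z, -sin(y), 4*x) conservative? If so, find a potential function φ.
Yes, F is conservative. φ = 4*x*z + cos(y)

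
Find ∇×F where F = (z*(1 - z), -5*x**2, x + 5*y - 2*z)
(5, -2*z, -10*x)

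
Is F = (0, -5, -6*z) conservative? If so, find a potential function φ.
Yes, F is conservative. φ = -5*y - 3*z**2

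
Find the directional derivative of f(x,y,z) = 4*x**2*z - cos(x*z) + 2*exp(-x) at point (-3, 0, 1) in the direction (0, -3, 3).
3*sqrt(2)*(sin(3) + 12)/2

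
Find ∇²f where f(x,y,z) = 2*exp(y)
2*exp(y)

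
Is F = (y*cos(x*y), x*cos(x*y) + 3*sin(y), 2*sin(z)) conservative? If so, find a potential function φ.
Yes, F is conservative. φ = sin(x*y) - 3*cos(y) - 2*cos(z)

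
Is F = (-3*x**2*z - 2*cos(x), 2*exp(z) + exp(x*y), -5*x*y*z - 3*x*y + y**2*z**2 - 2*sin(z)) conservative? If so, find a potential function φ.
No, ∇×F = (-5*x*z - 3*x + 2*y*z**2 - 2*exp(z), -3*x**2 + 5*y*z + 3*y, y*exp(x*y)) ≠ 0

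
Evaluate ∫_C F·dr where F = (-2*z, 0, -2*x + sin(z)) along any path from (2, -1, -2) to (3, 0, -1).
-2 - cos(1) + cos(2)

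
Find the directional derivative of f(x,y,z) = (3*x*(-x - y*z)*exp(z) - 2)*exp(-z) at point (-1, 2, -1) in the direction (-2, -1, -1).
sqrt(6)*(-27 - 2*E)/6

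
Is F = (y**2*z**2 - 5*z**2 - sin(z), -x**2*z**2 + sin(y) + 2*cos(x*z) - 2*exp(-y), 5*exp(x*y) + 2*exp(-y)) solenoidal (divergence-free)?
No, ∇·F = cos(y) + 2*exp(-y)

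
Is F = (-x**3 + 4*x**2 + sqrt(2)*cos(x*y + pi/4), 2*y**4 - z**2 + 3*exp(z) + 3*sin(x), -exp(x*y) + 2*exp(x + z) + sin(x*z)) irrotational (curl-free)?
No, ∇×F = (-x*exp(x*y) + 2*z - 3*exp(z), y*exp(x*y) - z*cos(x*z) - 2*exp(x + z), sqrt(2)*x*sin(x*y + pi/4) + 3*cos(x))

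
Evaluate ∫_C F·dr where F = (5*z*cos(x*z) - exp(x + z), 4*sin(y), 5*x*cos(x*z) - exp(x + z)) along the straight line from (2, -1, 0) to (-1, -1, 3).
-5*sin(3)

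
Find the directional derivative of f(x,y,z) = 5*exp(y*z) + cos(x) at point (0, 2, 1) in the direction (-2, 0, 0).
0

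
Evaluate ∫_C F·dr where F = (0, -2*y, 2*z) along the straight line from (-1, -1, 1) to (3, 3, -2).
-5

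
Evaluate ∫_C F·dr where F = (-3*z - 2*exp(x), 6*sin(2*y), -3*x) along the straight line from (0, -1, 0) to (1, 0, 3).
-10 - 2*E + 3*cos(2)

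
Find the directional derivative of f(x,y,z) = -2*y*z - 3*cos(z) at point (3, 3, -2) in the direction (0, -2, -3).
sqrt(13)*(9*sin(2) + 10)/13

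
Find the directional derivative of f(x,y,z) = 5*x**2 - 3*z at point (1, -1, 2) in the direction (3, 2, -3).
39*sqrt(22)/22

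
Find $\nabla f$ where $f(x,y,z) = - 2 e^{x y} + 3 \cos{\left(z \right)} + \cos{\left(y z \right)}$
(-2*y*exp(x*y), -2*x*exp(x*y) - z*sin(y*z), -y*sin(y*z) - 3*sin(z))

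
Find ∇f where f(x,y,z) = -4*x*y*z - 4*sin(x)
(-4*y*z - 4*cos(x), -4*x*z, -4*x*y)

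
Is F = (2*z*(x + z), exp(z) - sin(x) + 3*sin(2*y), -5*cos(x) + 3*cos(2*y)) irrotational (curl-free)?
No, ∇×F = (-exp(z) - 6*sin(2*y), 2*x + 4*z - 5*sin(x), -cos(x))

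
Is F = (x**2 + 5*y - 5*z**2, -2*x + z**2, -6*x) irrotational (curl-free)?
No, ∇×F = (-2*z, 6 - 10*z, -7)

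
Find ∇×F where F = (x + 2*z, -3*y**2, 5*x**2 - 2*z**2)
(0, 2 - 10*x, 0)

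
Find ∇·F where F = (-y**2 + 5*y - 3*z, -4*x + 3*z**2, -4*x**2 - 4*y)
0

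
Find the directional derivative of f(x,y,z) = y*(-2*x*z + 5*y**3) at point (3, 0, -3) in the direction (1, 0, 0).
0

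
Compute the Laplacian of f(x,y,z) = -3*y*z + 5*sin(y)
-5*sin(y)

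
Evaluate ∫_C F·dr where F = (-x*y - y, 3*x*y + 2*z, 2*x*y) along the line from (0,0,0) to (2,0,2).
0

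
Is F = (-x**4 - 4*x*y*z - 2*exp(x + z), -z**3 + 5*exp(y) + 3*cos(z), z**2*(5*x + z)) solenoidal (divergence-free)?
No, ∇·F = -4*x**3 - 4*y*z + z**2 + 2*z*(5*x + z) + 5*exp(y) - 2*exp(x + z)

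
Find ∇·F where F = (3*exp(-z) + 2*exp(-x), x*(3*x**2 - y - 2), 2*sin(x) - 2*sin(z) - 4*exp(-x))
-x - 2*cos(z) - 2*exp(-x)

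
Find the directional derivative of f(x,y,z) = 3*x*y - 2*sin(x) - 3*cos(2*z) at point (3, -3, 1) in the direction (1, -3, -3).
-2*sqrt(19)*(cos(3) + 9*sin(2) + 18)/19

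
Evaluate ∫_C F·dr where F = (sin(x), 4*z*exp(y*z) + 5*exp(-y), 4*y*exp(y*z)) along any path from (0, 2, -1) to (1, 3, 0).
-cos(1) - 5*exp(-3) + exp(-2) + 5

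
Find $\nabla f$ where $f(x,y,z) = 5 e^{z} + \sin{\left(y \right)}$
(0, cos(y), 5*exp(z))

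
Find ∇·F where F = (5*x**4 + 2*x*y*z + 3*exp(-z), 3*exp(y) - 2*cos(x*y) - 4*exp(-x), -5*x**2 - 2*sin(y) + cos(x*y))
20*x**3 + 2*x*sin(x*y) + 2*y*z + 3*exp(y)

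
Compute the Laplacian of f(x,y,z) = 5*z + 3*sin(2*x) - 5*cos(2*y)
-12*sin(2*x) + 20*cos(2*y)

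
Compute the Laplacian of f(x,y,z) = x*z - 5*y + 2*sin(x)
-2*sin(x)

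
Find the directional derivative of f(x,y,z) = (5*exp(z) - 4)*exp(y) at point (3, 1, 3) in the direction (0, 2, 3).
sqrt(13)*E*(-8 + 25*exp(3))/13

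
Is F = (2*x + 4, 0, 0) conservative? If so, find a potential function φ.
Yes, F is conservative. φ = x*(x + 4)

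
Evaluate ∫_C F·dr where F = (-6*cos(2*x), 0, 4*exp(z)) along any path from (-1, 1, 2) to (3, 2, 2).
-3*sin(2) - 3*sin(6)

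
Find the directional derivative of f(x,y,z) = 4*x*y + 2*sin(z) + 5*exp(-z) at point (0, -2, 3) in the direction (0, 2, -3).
3*sqrt(13)*(5 - 2*exp(3)*cos(3))*exp(-3)/13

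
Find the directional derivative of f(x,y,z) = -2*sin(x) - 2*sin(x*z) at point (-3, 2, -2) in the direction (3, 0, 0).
-2*cos(3) + 4*cos(6)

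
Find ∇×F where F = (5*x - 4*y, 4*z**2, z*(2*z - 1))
(-8*z, 0, 4)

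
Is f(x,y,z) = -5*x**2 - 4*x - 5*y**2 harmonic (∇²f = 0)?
No, ∇²f = -20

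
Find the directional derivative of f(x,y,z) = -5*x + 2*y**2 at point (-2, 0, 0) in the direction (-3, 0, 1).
3*sqrt(10)/2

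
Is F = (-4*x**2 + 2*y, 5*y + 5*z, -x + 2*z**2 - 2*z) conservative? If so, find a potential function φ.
No, ∇×F = (-5, 1, -2) ≠ 0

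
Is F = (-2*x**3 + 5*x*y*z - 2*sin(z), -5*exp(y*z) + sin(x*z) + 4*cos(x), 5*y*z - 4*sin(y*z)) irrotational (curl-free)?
No, ∇×F = (-x*cos(x*z) + 5*y*exp(y*z) - 4*z*cos(y*z) + 5*z, 5*x*y - 2*cos(z), -5*x*z + z*cos(x*z) - 4*sin(x))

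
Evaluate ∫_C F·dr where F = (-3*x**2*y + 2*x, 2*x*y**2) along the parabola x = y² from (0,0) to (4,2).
-2832/35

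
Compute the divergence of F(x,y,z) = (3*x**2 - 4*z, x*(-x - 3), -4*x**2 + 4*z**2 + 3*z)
6*x + 8*z + 3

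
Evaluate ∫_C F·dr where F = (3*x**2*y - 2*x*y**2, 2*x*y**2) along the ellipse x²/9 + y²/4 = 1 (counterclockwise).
-57*pi/2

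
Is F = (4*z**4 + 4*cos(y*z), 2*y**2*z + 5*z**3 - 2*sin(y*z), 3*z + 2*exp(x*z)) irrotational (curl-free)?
No, ∇×F = (-2*y**2 + 2*y*cos(y*z) - 15*z**2, -4*y*sin(y*z) + 16*z**3 - 2*z*exp(x*z), 4*z*sin(y*z))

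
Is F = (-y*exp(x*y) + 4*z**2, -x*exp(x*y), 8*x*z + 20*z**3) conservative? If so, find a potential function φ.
Yes, F is conservative. φ = 4*x*z**2 + 5*z**4 - exp(x*y)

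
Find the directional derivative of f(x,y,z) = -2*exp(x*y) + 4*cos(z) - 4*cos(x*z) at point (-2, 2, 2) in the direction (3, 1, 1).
-4*sqrt(11)*(4*exp(4)*sin(4) + 2 + exp(4)*sin(2))*exp(-4)/11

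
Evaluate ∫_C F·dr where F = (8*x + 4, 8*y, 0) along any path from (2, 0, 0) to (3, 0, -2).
24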